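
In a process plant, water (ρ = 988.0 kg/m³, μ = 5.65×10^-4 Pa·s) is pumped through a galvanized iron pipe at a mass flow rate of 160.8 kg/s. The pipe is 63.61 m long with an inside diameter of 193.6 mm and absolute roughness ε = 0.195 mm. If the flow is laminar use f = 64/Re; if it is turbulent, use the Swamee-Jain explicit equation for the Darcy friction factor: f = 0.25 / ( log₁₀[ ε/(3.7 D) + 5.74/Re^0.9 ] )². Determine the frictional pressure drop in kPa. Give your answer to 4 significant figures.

ΔP ≈ 98.71 kPa

A = πD²/4 = π(0.1936)²/4 = 0.02944 m²; mean velocity V = ṁ/(ρA) = 160.8/(988 · 0.02944) = 5.529 m/s.
Reynolds number Re = ρVD/μ = 988 · 5.529 · 0.1936 / 0.000565 = 1.872e+06.
Re > 4000 → turbulent. Relative roughness ε/D = 0.000195/0.1936 = 0.00101. Swamee-Jain: f = 0.25/(log₁₀[0.00101/3.7 + 5.74/1.872e+06^0.9])² = 0.25/(log₁₀[0.000272 + 1.3e-05])² = 0.25/(-3.545)² = 0.0199.
Darcy-Weisbach: ΔP = f(L/D)(ρV²/2) = 0.0199·(63.61/0.1936)·(988·5.529²/2) = 0.0199·328.6·1.51e+04 = 9.871e+04 Pa.
ΔP = 9.871e+04 Pa = 98.71 kPa.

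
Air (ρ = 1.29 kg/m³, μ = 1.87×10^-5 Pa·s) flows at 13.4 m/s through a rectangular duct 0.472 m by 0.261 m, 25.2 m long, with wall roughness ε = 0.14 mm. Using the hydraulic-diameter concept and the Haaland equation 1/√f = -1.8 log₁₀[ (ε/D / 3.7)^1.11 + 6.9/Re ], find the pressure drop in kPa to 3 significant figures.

Hydraulic diameter D_h = 4A/P = 4·(0.472·0.261)/(2·(0.472+0.261)) = 0.4928/1.466 = 0.3361 m.
Re = ρVD_h/μ = 1.29·13.4·0.3361/1.87e-05 = 3.107e+05.
ε/D_h = 0.00014/0.3361 = 0.000417; Haaland gives 1/√f = -1.8 log₁₀[4.14e-05+2.22e-05] = 7.554, so f = 0.01753.
ΔP = f(L/D_h)(ρV²/2) = 0.01753·25.2/0.3361·115.8 = 152.2 Pa.
ΔP = 0.152 kPa.

ΔP ≈ 0.152 kPa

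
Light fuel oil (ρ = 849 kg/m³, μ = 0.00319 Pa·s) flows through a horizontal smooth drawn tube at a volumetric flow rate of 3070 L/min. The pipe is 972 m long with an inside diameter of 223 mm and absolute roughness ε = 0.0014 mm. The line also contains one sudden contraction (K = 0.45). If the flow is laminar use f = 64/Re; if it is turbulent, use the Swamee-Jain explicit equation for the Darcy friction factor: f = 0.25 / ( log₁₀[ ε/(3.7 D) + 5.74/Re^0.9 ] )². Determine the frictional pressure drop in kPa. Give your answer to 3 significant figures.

Q = 3070 L/min = 3070/60000 = 0.05117 m³/s.
Cross-sectional area A = πD²/4 = π(0.223)²/4 = 0.03906 m²; mean velocity V = Q/A = 0.05117/0.03906 = 1.31 m/s.
Reynolds number Re = ρVD/μ = 849 · 1.31 · 0.223 / 0.00319 = 7.775e+04.
Re > 4000 → turbulent. Relative roughness ε/D = 1.4e-06/0.223 = 6.28e-06. Swamee-Jain: f = 0.25/(log₁₀[6.28e-06/3.7 + 5.74/7.775e+04^0.9])² = 0.25/(log₁₀[1.7e-06 + 0.000228])² = 0.25/(-3.64)² = 0.01887.
Total minor-loss coefficient ΣK = 1·0.45 = 0.45.
ΔP = [f·L/D + ΣK]·(ρV²/2) = [0.01887·972/0.223 + 0.45]·(849·1.31²/2) = [82.27 + 0.45]·728.5 = 6.026e+04 Pa.
ΔP = 6.026e+04 Pa = 60.3 kPa.

ΔP ≈ 60.3 kPa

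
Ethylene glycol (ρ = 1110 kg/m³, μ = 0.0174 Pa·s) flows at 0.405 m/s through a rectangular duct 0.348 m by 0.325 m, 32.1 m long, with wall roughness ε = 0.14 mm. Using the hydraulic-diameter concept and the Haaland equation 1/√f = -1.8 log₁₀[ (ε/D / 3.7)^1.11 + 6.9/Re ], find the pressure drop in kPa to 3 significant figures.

ΔP ≈ 0.283 kPa

Hydraulic diameter D_h = 4A/P = 4·(0.348·0.325)/(2·(0.348+0.325)) = 0.4524/1.346 = 0.3361 m.
Re = ρVD_h/μ = 1110·0.405·0.3361/0.0174 = 8684.
ε/D_h = 0.00014/0.3361 = 0.000417; Haaland gives 1/√f = -1.8 log₁₀[4.14e-05+0.000795] = 5.54, so f = 0.03258.
ΔP = f(L/D_h)(ρV²/2) = 0.03258·32.1/0.3361·91.03 = 283.3 Pa.
ΔP = 0.283 kPa.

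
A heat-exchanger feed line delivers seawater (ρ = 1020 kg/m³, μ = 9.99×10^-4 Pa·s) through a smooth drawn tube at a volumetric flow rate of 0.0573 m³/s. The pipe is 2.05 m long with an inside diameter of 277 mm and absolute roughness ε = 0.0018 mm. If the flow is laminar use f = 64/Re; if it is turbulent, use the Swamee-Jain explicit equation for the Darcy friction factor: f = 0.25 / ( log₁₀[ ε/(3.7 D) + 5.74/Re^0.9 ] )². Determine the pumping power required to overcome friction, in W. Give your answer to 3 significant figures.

P ≈ 2.88 W

Cross-sectional area A = πD²/4 = π(0.277)²/4 = 0.06026 m²; mean velocity V = Q/A = 0.0573/0.06026 = 0.9508 m/s.
Reynolds number Re = ρVD/μ = 1020 · 0.9508 · 0.277 / 0.000999 = 2.689e+05.
Re > 4000 → turbulent. Relative roughness ε/D = 1.8e-06/0.277 = 6.5e-06. Swamee-Jain: f = 0.25/(log₁₀[6.5e-06/3.7 + 5.74/2.689e+05^0.9])² = 0.25/(log₁₀[1.76e-06 + 7.45e-05])² = 0.25/(-4.118)² = 0.01475.
Darcy-Weisbach: ΔP = f(L/D)(ρV²/2) = 0.01475·(2.05/0.277)·(1020·0.9508²/2) = 0.01475·7.401·461.1 = 50.32 Pa.
Pumping power P = QΔP = 0.0573·50.32 = 2.883 W = 2.88 W.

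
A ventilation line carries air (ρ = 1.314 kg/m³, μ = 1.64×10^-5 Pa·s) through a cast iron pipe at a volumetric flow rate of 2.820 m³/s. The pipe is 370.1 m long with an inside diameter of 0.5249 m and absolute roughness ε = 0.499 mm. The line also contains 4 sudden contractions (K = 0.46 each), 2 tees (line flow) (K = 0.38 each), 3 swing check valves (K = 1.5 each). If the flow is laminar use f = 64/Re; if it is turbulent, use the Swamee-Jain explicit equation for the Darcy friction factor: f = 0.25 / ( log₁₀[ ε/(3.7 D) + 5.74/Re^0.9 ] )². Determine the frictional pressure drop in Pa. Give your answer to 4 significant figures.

Cross-sectional area A = πD²/4 = π(0.5249)²/4 = 0.2164 m²; mean velocity V = Q/A = 2.82/0.2164 = 13.03 m/s.
Reynolds number Re = ρVD/μ = 1.314 · 13.03 · 0.5249 / 1.64e-05 = 5.481e+05.
Re > 4000 → turbulent. Relative roughness ε/D = 0.000499/0.5249 = 0.000951. Swamee-Jain: f = 0.25/(log₁₀[0.000951/3.7 + 5.74/5.481e+05^0.9])² = 0.25/(log₁₀[0.000257 + 3.93e-05])² = 0.25/(-3.528)² = 0.02008.
Total minor-loss coefficient ΣK = 4·0.46 + 2·0.38 + 3·1.5 = 7.1.
ΔP = [f·L/D + ΣK]·(ρV²/2) = [0.02008·370.1/0.5249 + 7.1]·(1.314·13.03²/2) = [14.16 + 7.1]·111.6 = 2372 Pa.

ΔP ≈ 2372 Pa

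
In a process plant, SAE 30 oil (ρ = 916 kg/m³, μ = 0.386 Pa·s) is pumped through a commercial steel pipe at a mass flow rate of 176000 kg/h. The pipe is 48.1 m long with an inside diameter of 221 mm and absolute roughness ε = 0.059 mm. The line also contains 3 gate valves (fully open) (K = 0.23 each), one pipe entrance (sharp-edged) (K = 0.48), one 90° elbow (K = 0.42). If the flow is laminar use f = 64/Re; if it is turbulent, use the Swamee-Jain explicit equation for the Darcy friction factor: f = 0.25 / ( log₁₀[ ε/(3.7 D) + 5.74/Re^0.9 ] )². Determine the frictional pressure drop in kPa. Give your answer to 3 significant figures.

ṁ = 176000 kg/h = 176000/3600 = 48.89 kg/s.
A = πD²/4 = π(0.221)²/4 = 0.03836 m²; mean velocity V = ṁ/(ρA) = 48.89/(916 · 0.03836) = 1.391 m/s.
Reynolds number Re = ρVD/μ = 916 · 1.391 · 0.221 / 0.386 = 729.7.
Re < 2300 → laminar flow, so f = 64/Re = 64/729.7 = 0.08771 (the turbulent correlation is not needed).
Total minor-loss coefficient ΣK = 3·0.23 + 1·0.48 + 1·0.42 = 1.59.
ΔP = [f·L/D + ΣK]·(ρV²/2) = [0.08771·48.1/0.221 + 1.59]·(916·1.391²/2) = [19.09 + 1.59]·886.6 = 1.834e+04 Pa.
ΔP = 1.834e+04 Pa = 18.3 kPa.

ΔP ≈ 18.3 kPa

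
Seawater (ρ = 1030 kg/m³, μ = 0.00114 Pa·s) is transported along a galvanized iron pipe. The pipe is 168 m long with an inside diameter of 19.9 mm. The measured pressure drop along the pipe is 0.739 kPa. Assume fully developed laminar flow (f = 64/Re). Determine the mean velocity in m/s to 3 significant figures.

V ≈ 0.0478 m/s

For laminar flow, f = 64/Re with Re = ρVD/μ, so Darcy-Weisbach reduces to ΔP = 32μLV/D². Solving for V: V = ΔP·D²/(32μL) = 739·(0.0199)²/(32·0.00114·168) = 0.04775 m/s.
Check: Re = ρVD/μ = 1030·0.04775·0.0199/0.00114 = 858.6 < 2300, so the laminar assumption holds.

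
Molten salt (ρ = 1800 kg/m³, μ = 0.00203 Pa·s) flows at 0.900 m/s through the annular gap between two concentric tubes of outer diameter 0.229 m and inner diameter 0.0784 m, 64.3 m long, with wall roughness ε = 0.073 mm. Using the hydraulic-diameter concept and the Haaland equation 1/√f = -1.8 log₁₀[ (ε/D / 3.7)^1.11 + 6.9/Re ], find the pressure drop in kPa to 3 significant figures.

Hydraulic diameter D_h = 4A/P = D_o - D_i = 0.229 - 0.0784 = 0.1506 m.
Re = ρVD_h/μ = 1800·0.9·0.1506/0.00203 = 1.202e+05.
ε/D_h = 7.3e-05/0.1506 = 0.000485; Haaland gives 1/√f = -1.8 log₁₀[4.9e-05+5.74e-05] = 7.151, so f = 0.01955.
ΔP = f(L/D_h)(ρV²/2) = 0.01955·64.3/0.1506·729 = 6086 Pa.
ΔP = 6.09 kPa.

ΔP ≈ 6.09 kPa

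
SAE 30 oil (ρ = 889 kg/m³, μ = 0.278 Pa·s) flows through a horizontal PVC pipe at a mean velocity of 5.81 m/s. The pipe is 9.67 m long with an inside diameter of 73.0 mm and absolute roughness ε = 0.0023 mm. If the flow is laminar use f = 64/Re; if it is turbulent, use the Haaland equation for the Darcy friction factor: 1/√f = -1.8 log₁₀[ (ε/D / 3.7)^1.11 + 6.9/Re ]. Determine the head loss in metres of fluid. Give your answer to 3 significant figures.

Reynolds number Re = ρVD/μ = 889 · 5.81 · 0.073 / 0.278 = 1356.
Re < 2300 → laminar flow, so f = 64/Re = 64/1356 = 0.04719 (the turbulent correlation is not needed).
Darcy-Weisbach: ΔP = f(L/D)(ρV²/2) = 0.04719·(9.67/0.073)·(889·5.81²/2) = 0.04719·132.5·1.5e+04 = 9.379e+04 Pa.
Head loss h_f = ΔP/(ρg) = 9.379e+04/(889·9.81) = 10.8 m.

h_f ≈ 10.8 m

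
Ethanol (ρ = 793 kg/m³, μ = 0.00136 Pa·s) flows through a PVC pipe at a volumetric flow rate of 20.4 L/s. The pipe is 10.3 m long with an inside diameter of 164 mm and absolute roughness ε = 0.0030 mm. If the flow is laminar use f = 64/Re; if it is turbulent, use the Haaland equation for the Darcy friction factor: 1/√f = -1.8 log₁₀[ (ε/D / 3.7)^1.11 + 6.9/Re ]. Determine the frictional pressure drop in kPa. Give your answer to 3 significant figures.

Q = 20.4 L/s = 20.4/1000 = 0.0204 m³/s.
Cross-sectional area A = πD²/4 = π(0.164)²/4 = 0.02112 m²; mean velocity V = Q/A = 0.0204/0.02112 = 0.9657 m/s.
Reynolds number Re = ρVD/μ = 793 · 0.9657 · 0.164 / 0.00136 = 9.235e+04.
Re > 4000 → turbulent. Relative roughness ε/D = 3e-06/0.164 = 1.83e-05. Haaland: 1/√f = -1.8 log₁₀[(1.83e-05/3.7)^1.11 + 6.9/9.235e+04] = -1.8 log₁₀[1.29e-06 + 7.47e-05] = 7.414, so f = 0.01819.
Darcy-Weisbach: ΔP = f(L/D)(ρV²/2) = 0.01819·(10.3/0.164)·(793·0.9657²/2) = 0.01819·62.8·369.8 = 422.5 Pa.
ΔP = 422.5 Pa = 0.422 kPa.

ΔP ≈ 0.422 kPa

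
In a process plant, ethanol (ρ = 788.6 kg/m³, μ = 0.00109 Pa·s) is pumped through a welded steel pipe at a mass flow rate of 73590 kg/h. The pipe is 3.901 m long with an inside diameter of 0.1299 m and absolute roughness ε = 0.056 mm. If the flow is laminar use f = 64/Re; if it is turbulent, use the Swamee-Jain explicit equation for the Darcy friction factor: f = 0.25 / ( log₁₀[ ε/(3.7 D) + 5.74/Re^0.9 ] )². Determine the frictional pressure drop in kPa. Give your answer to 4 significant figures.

ṁ = 73590 kg/h = 73590/3600 = 20.44 kg/s.
A = πD²/4 = π(0.1299)²/4 = 0.01325 m²; mean velocity V = ṁ/(ρA) = 20.44/(788.6 · 0.01325) = 1.956 m/s.
Reynolds number Re = ρVD/μ = 788.6 · 1.956 · 0.1299 / 0.00109 = 1.838e+05.
Re > 4000 → turbulent. Relative roughness ε/D = 5.6e-05/0.1299 = 0.000431. Swamee-Jain: f = 0.25/(log₁₀[0.000431/3.7 + 5.74/1.838e+05^0.9])² = 0.25/(log₁₀[0.000117 + 0.000105])² = 0.25/(-3.655)² = 0.01872.
Darcy-Weisbach: ΔP = f(L/D)(ρV²/2) = 0.01872·(3.901/0.1299)·(788.6·1.956²/2) = 0.01872·30.03·1508 = 847.9 Pa.
ΔP = 847.9 Pa = 0.8479 kPa.

ΔP ≈ 0.8479 kPa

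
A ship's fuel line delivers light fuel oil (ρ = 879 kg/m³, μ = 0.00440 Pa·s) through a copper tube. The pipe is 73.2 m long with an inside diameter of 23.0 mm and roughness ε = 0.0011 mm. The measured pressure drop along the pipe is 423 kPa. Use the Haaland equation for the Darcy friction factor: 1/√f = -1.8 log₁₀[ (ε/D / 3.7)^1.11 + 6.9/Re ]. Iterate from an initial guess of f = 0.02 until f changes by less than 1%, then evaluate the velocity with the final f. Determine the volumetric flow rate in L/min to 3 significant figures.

Q ≈ 82.4 L/min

Rearranging Darcy-Weisbach: V = √(2·ΔP·D/(f·L·ρ)). With ε/D = 1.1e-06/0.023 = 4.78e-05, iterate starting from f = 0.02:
  f = 0.02 → V = √(2·4.23e+05·0.023/(0.02·73.2·879)) = 3.889 m/s; Re = ρVD/μ = 1.787e+04; f → 0.02656
  f = 0.02656 → V = 3.374 m/s; Re = 1.55e+04; f → 0.02754
  f = 0.02754 → V = 3.314 m/s; Re = 1.523e+04; f → 0.02766
Converged (Δf/f < 1%). With the final f = 0.02766: V = √(2·4.23e+05·0.023/(0.02766·73.2·879)) = 3.306 m/s.
Q = V·A = 3.306·(π/4·0.023²) = 0.001374 m³/s = 82.4 L/min.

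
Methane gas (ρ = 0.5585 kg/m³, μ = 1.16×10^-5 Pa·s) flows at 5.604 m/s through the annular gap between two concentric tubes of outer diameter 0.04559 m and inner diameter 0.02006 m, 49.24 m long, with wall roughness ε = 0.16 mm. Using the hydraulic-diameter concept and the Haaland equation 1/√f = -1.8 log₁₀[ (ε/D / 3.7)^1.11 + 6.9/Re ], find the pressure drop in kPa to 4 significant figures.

ΔP ≈ 0.6980 kPa

Hydraulic diameter D_h = 4A/P = D_o - D_i = 0.04559 - 0.02006 = 0.02553 m.
Re = ρVD_h/μ = 0.5585·5.604·0.02553/1.16e-05 = 6888.
ε/D_h = 0.00016/0.02553 = 0.00627; Haaland gives 1/√f = -1.8 log₁₀[0.00084+0.001] = 4.923, so f = 0.04126.
ΔP = f(L/D_h)(ρV²/2) = 0.04126·49.24/0.02553·8.77 = 698 Pa.
ΔP = 0.6980 kPa.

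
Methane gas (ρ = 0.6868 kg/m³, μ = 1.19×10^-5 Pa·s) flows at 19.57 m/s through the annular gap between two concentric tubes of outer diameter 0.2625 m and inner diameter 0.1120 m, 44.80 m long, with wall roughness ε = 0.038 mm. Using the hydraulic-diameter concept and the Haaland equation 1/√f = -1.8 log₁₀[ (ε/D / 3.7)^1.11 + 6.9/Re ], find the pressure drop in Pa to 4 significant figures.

Hydraulic diameter D_h = 4A/P = D_o - D_i = 0.2625 - 0.112 = 0.1505 m.
Re = ρVD_h/μ = 0.6868·19.57·0.1505/1.19e-05 = 1.7e+05.
ε/D_h = 3.8e-05/0.1505 = 0.000252; Haaland gives 1/√f = -1.8 log₁₀[2.38e-05+4.06e-05] = 7.545, so f = 0.01757.
ΔP = f(L/D_h)(ρV²/2) = 0.01757·44.8/0.1505·131.5 = 687.8 Pa.

ΔP ≈ 687.8 Pa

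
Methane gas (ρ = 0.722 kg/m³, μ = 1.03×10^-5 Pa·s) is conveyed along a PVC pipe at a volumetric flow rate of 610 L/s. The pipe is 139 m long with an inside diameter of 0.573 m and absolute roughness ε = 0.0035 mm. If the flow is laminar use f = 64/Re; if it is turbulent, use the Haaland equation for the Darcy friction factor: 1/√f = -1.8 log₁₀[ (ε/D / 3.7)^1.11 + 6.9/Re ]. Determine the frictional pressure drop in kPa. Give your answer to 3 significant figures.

ΔP ≈ 0.00884 kPa

Q = 610 L/s = 610/1000 = 0.61 m³/s.
Cross-sectional area A = πD²/4 = π(0.573)²/4 = 0.2579 m²; mean velocity V = Q/A = 0.61/0.2579 = 2.366 m/s.
Reynolds number Re = ρVD/μ = 0.722 · 2.366 · 0.573 / 1.03e-05 = 9.501e+04.
Re > 4000 → turbulent. Relative roughness ε/D = 3.5e-06/0.573 = 6.11e-06. Haaland: 1/√f = -1.8 log₁₀[(6.11e-06/3.7)^1.11 + 6.9/9.501e+04] = -1.8 log₁₀[3.82e-07 + 7.26e-05] = 7.446, so f = 0.01804.
Darcy-Weisbach: ΔP = f(L/D)(ρV²/2) = 0.01804·(139/0.573)·(0.722·2.366²/2) = 0.01804·242.6·2.02 = 8.839 Pa.
ΔP = 8.839 Pa = 0.00884 kPa.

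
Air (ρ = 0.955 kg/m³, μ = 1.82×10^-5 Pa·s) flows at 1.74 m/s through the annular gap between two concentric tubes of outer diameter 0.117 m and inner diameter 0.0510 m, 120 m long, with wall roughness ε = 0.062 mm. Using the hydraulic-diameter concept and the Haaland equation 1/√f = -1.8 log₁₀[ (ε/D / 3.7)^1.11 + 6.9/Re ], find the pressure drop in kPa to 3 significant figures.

Hydraulic diameter D_h = 4A/P = D_o - D_i = 0.117 - 0.051 = 0.066 m.
Re = ρVD_h/μ = 0.955·1.74·0.066/1.82e-05 = 6026.
ε/D_h = 6.2e-05/0.066 = 0.000939; Haaland gives 1/√f = -1.8 log₁₀[0.000102+0.00115] = 5.227, so f = 0.0366.
ΔP = f(L/D_h)(ρV²/2) = 0.0366·120/0.066·1.446 = 96.19 Pa.
ΔP = 0.0962 kPa.

ΔP ≈ 0.0962 kPa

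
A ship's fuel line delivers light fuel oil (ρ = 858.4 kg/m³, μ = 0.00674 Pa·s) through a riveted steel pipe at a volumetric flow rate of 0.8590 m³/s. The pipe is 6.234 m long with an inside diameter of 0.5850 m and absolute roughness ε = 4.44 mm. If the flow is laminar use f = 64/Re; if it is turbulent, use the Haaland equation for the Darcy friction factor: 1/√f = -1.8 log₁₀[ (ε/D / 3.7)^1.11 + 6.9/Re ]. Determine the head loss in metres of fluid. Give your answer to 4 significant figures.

Cross-sectional area A = πD²/4 = π(0.585)²/4 = 0.2688 m²; mean velocity V = Q/A = 0.859/0.2688 = 3.196 m/s.
Reynolds number Re = ρVD/μ = 858.4 · 3.196 · 0.585 / 0.00674 = 2.381e+05.
Re > 4000 → turbulent. Relative roughness ε/D = 0.00444/0.585 = 0.00759. Haaland: 1/√f = -1.8 log₁₀[(0.00759/3.7)^1.11 + 6.9/2.381e+05] = -1.8 log₁₀[0.00104 + 2.9e-05] = 5.349, so f = 0.03495.
Darcy-Weisbach: ΔP = f(L/D)(ρV²/2) = 0.03495·(6.234/0.585)·(858.4·3.196²/2) = 0.03495·10.66·4384 = 1633 Pa.
Head loss h_f = ΔP/(ρg) = 1633/(858.4·9.81) = 0.1939 m.

h_f ≈ 0.1939 m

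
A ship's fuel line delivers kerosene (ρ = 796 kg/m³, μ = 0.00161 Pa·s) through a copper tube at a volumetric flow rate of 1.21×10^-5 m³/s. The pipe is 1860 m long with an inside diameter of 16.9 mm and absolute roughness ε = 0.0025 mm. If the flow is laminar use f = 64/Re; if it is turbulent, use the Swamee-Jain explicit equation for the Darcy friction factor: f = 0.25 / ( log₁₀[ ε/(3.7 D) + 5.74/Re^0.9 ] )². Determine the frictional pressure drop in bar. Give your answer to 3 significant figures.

Cross-sectional area A = πD²/4 = π(0.0169)²/4 = 0.0002243 m²; mean velocity V = Q/A = 1.21e-05/0.0002243 = 0.05394 m/s.
Reynolds number Re = ρVD/μ = 796 · 0.05394 · 0.0169 / 0.00161 = 450.7.
Re < 2300 → laminar flow, so f = 64/Re = 64/450.7 = 0.142 (the turbulent correlation is not needed).
Darcy-Weisbach: ΔP = f(L/D)(ρV²/2) = 0.142·(1860/0.0169)·(796·0.05394²/2) = 0.142·1.101e+05·1.158 = 1.81e+04 Pa.
ΔP = 1.81e+04 Pa = 0.181 bar.

ΔP ≈ 0.181 bar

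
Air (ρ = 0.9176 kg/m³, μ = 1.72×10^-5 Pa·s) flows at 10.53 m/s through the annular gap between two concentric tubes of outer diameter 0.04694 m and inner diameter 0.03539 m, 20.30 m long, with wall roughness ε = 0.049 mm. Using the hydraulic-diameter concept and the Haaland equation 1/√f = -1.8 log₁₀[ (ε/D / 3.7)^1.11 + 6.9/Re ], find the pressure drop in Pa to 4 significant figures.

Hydraulic diameter D_h = 4A/P = D_o - D_i = 0.04694 - 0.03539 = 0.01155 m.
Re = ρVD_h/μ = 0.9176·10.53·0.01155/1.72e-05 = 6488.
ε/D_h = 4.9e-05/0.01155 = 0.00424; Haaland gives 1/√f = -1.8 log₁₀[0.000544+0.00106] = 5.029, so f = 0.03954.
ΔP = f(L/D_h)(ρV²/2) = 0.03954·20.3/0.01155·50.87 = 3536 Pa.

ΔP ≈ 3536 Pa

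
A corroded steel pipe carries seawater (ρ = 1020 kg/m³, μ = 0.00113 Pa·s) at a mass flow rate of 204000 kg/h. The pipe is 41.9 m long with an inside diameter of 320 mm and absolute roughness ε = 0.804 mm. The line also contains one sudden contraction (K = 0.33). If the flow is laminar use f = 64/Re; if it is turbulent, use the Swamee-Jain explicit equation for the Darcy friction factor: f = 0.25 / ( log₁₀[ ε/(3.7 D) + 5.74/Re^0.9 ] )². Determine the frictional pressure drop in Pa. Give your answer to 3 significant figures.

ṁ = 204000 kg/h = 204000/3600 = 56.67 kg/s.
A = πD²/4 = π(0.32)²/4 = 0.08042 m²; mean velocity V = ṁ/(ρA) = 56.67/(1020 · 0.08042) = 0.6908 m/s.
Reynolds number Re = ρVD/μ = 1020 · 0.6908 · 0.32 / 0.00113 = 1.995e+05.
Re > 4000 → turbulent. Relative roughness ε/D = 0.000804/0.32 = 0.00251. Swamee-Jain: f = 0.25/(log₁₀[0.00251/3.7 + 5.74/1.995e+05^0.9])² = 0.25/(log₁₀[0.000679 + 9.75e-05])² = 0.25/(-3.11)² = 0.02585.
Total minor-loss coefficient ΣK = 1·0.33 = 0.33.
ΔP = [f·L/D + ΣK]·(ρV²/2) = [0.02585·41.9/0.32 + 0.33]·(1020·0.6908²/2) = [3.385 + 0.33]·243.4 = 904 Pa.

ΔP ≈ 904 Pa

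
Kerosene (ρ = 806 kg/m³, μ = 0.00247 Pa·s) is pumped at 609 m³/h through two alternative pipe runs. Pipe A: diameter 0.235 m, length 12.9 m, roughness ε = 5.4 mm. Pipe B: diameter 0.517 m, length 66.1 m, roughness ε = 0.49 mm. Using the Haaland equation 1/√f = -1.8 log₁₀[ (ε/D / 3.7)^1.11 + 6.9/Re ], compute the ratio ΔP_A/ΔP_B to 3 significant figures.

ΔP_A/ΔP_B ≈ 24.4

Pipe A: V = Q/A = 0.1692/0.04337 = 3.9 m/s; Re = 2.991e+05; ε/D = 0.023; Haaland → f = 0.05155; ΔP_A = f(L/D)(ρV²/2) = 1.735e+04 Pa.
Pipe B: V = Q/A = 0.1692/0.2099 = 0.8058 m/s; Re = 1.359e+05; ε/D = 0.000948; Haaland → f = 0.02123; ΔP_B = f(L/D)(ρV²/2) = 710.4 Pa.
ΔP_A/ΔP_B = 1.735e+04/710.4 = 24.4.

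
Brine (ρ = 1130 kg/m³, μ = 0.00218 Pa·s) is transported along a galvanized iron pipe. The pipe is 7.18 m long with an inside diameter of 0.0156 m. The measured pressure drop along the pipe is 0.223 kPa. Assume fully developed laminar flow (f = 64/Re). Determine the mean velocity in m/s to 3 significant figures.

V ≈ 0.108 m/s

For laminar flow, f = 64/Re with Re = ρVD/μ, so Darcy-Weisbach reduces to ΔP = 32μLV/D². Solving for V: V = ΔP·D²/(32μL) = 223·(0.0156)²/(32·0.00218·7.18) = 0.1083 m/s.
Check: Re = ρVD/μ = 1130·0.1083·0.0156/0.00218 = 876.1 < 2300, so the laminar assumption holds.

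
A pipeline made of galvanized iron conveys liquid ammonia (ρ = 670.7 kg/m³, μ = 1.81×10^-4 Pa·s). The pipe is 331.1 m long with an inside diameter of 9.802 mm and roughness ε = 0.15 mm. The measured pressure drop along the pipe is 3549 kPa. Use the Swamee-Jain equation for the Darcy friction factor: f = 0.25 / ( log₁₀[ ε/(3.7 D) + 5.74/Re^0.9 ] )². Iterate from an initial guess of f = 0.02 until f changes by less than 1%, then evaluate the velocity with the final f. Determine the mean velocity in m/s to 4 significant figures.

Rearranging Darcy-Weisbach: V = √(2·ΔP·D/(f·L·ρ)). With ε/D = 0.00015/0.009802 = 0.0153, iterate starting from f = 0.02:
  f = 0.02 → V = √(2·3.549e+06·0.009802/(0.02·331.1·670.7)) = 3.958 m/s; Re = ρVD/μ = 1.438e+05; f → 0.04451
  f = 0.04451 → V = 2.653 m/s; Re = 9.636e+04; f → 0.04473
Converged (Δf/f < 1%). With the final f = 0.04473: V = √(2·3.549e+06·0.009802/(0.04473·331.1·670.7)) = 2.647 m/s.

V ≈ 2.647 m/s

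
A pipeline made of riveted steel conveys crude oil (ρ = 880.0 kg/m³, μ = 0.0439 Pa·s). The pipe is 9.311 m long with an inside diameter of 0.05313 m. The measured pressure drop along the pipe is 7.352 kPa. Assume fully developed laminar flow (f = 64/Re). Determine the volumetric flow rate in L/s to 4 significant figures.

For laminar flow, f = 64/Re with Re = ρVD/μ, so Darcy-Weisbach reduces to ΔP = 32μLV/D². Solving for V: V = ΔP·D²/(32μL) = 7352·(0.05313)²/(32·0.0439·9.311) = 1.587 m/s.
Check: Re = ρVD/μ = 880·1.587·0.05313/0.0439 = 1690 < 2300, so the laminar assumption holds.
Q = V·A = 1.587·(π/4·0.05313²) = 0.003518 m³/s = 3.518 L/s.

Q ≈ 3.518 L/s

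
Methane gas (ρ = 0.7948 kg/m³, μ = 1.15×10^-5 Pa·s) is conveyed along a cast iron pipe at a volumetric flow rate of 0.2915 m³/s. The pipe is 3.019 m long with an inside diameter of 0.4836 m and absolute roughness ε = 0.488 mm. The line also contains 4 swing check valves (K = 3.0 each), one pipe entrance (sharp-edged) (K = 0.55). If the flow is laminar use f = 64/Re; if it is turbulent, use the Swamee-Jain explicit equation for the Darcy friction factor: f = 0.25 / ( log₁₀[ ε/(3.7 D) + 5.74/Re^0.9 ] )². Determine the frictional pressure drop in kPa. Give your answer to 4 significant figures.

ΔP ≈ 0.01271 kPa

Cross-sectional area A = πD²/4 = π(0.4836)²/4 = 0.1837 m²; mean velocity V = Q/A = 0.2915/0.1837 = 1.587 m/s.
Reynolds number Re = ρVD/μ = 0.7948 · 1.587 · 0.4836 / 1.15e-05 = 5.304e+04.
Re > 4000 → turbulent. Relative roughness ε/D = 0.000488/0.4836 = 0.00101. Swamee-Jain: f = 0.25/(log₁₀[0.00101/3.7 + 5.74/5.304e+04^0.9])² = 0.25/(log₁₀[0.000273 + 0.000321])² = 0.25/(-3.226)² = 0.02402.
Total minor-loss coefficient ΣK = 4·3 + 1·0.55 = 12.6.
ΔP = [f·L/D + ΣK]·(ρV²/2) = [0.02402·3.019/0.4836 + 12.6]·(0.7948·1.587²/2) = [0.1499 + 12.6]·1.001 = 12.71 Pa.
ΔP = 12.71 Pa = 0.01271 kPa.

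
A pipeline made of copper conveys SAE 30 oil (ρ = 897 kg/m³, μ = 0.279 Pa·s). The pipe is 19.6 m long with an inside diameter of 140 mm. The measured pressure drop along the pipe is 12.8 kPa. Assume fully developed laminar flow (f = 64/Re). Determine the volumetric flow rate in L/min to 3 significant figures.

For laminar flow, f = 64/Re with Re = ρVD/μ, so Darcy-Weisbach reduces to ΔP = 32μLV/D². Solving for V: V = ΔP·D²/(32μL) = 1.28e+04·(0.14)²/(32·0.279·19.6) = 1.434 m/s.
Check: Re = ρVD/μ = 897·1.434·0.14/0.279 = 645.3 < 2300, so the laminar assumption holds.
Q = V·A = 1.434·(π/4·0.14²) = 0.02207 m³/s = 1320 L/min.

Q ≈ 1320 L/min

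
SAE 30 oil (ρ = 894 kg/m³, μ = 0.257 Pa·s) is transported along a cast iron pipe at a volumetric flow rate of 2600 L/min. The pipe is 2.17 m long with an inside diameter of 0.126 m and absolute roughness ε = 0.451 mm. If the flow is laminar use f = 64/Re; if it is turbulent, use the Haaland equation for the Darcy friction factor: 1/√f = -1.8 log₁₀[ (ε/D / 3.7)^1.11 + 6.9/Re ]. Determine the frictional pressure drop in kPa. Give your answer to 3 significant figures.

ΔP ≈ 3.91 kPa

Q = 2600 L/min = 2600/60000 = 0.04333 m³/s.
Cross-sectional area A = πD²/4 = π(0.126)²/4 = 0.01247 m²; mean velocity V = Q/A = 0.04333/0.01247 = 3.475 m/s.
Reynolds number Re = ρVD/μ = 894 · 3.475 · 0.126 / 0.257 = 1523.
Re < 2300 → laminar flow, so f = 64/Re = 64/1523 = 0.04202 (the turbulent correlation is not needed).
Darcy-Weisbach: ΔP = f(L/D)(ρV²/2) = 0.04202·(2.17/0.126)·(894·3.475²/2) = 0.04202·17.22·5399 = 3907 Pa.
ΔP = 3907 Pa = 3.91 kPa.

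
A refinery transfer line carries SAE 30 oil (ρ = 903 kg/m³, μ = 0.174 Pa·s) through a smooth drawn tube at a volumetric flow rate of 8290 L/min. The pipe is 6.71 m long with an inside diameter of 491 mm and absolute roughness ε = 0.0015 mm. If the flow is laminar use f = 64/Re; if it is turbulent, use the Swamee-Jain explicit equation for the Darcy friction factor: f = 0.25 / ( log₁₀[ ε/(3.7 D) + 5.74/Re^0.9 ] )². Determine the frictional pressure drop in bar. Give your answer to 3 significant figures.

Q = 8290 L/min = 8290/60000 = 0.1382 m³/s.
Cross-sectional area A = πD²/4 = π(0.491)²/4 = 0.1893 m²; mean velocity V = Q/A = 0.1382/0.1893 = 0.7297 m/s.
Reynolds number Re = ρVD/μ = 903 · 0.7297 · 0.491 / 0.174 = 1859.
Re < 2300 → laminar flow, so f = 64/Re = 64/1859 = 0.03442 (the turbulent correlation is not needed).
Darcy-Weisbach: ΔP = f(L/D)(ρV²/2) = 0.03442·(6.71/0.491)·(903·0.7297²/2) = 0.03442·13.67·240.4 = 113.1 Pa.
ΔP = 113.1 Pa = 0.00113 bar.

ΔP ≈ 0.00113 bar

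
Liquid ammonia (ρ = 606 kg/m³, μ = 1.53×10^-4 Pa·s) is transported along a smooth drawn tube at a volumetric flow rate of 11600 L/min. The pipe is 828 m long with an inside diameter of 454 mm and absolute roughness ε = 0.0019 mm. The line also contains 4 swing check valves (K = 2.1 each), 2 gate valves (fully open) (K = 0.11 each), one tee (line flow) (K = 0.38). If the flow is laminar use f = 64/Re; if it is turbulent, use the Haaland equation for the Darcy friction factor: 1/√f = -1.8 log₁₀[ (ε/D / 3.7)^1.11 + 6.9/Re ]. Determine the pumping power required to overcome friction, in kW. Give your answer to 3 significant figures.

Q = 11600 L/min = 11600/60000 = 0.1933 m³/s.
Cross-sectional area A = πD²/4 = π(0.454)²/4 = 0.1619 m²; mean velocity V = Q/A = 0.1933/0.1619 = 1.194 m/s.
Reynolds number Re = ρVD/μ = 606 · 1.194 · 0.454 / 0.000153 = 2.148e+06.
Re > 4000 → turbulent. Relative roughness ε/D = 1.9e-06/0.454 = 4.19e-06. Haaland: 1/√f = -1.8 log₁₀[(4.19e-06/3.7)^1.11 + 6.9/2.148e+06] = -1.8 log₁₀[2.51e-07 + 3.21e-06] = 9.829, so f = 0.01035.
Total minor-loss coefficient ΣK = 4·2.1 + 2·0.11 + 1·0.38 = 9.
ΔP = [f·L/D + ΣK]·(ρV²/2) = [0.01035·828/0.454 + 9]·(606·1.194²/2) = [18.88 + 9]·432.2 = 1.205e+04 Pa.
Pumping power P = QΔP = 0.1933·1.205e+04 = 2329 W = 2.33 kW.

P ≈ 2.33 kW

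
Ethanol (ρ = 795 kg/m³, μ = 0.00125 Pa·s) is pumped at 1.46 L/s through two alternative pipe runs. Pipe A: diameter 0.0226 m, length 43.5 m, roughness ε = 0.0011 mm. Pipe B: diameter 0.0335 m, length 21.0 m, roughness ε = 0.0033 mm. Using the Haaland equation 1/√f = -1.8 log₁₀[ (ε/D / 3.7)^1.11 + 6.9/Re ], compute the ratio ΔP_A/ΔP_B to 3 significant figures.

ΔP_A/ΔP_B ≈ 13.5

Pipe A: V = Q/A = 0.00146/0.0004011 = 3.64 m/s; Re = 5.231e+04; ε/D = 4.87e-05; Haaland → f = 0.02064; ΔP_A = f(L/D)(ρV²/2) = 2.091e+05 Pa.
Pipe B: V = Q/A = 0.00146/0.0008814 = 1.656 m/s; Re = 3.529e+04; ε/D = 9.85e-05; Haaland → f = 0.02266; ΔP_B = f(L/D)(ρV²/2) = 1.549e+04 Pa.
ΔP_A/ΔP_B = 2.091e+05/1.549e+04 = 13.5.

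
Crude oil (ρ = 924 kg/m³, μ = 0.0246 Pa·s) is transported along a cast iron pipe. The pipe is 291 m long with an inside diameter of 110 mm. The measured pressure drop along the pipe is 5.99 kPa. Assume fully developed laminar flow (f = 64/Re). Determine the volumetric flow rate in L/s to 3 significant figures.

For laminar flow, f = 64/Re with Re = ρVD/μ, so Darcy-Weisbach reduces to ΔP = 32μLV/D². Solving for V: V = ΔP·D²/(32μL) = 5990·(0.11)²/(32·0.0246·291) = 0.3164 m/s.
Check: Re = ρVD/μ = 924·0.3164·0.11/0.0246 = 1307 < 2300, so the laminar assumption holds.
Q = V·A = 0.3164·(π/4·0.11²) = 0.003007 m³/s = 3.01 L/s.

Q ≈ 3.01 L/s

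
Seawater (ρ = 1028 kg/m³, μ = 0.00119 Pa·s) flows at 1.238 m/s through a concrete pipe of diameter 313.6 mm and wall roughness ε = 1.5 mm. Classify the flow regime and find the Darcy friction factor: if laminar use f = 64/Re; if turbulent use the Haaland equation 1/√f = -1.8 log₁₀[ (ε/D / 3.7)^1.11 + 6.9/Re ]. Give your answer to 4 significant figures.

f ≈ 0.03029

Re = ρVD/μ = 1028·1.238·0.3136/0.00119 = 3.354e+05.
Re > 4000 → turbulent. ε/D = 0.0015/0.3136 = 0.00478; Haaland: 1/√f = -1.8 log₁₀[0.000622 + 2.06e-05] = 5.746, so f = 0.03029.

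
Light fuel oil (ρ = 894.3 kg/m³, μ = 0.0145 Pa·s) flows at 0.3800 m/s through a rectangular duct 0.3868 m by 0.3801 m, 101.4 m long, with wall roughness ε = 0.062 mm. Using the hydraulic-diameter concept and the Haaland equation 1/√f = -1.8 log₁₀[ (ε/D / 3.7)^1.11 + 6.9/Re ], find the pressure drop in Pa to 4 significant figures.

Hydraulic diameter D_h = 4A/P = 4·(0.3868·0.3801)/(2·(0.3868+0.3801)) = 0.5881/1.534 = 0.3834 m.
Re = ρVD_h/μ = 894.3·0.38·0.3834/0.0145 = 8986.
ε/D_h = 6.2e-05/0.3834 = 0.000162; Haaland gives 1/√f = -1.8 log₁₀[1.45e-05+0.000768] = 5.592, so f = 0.03198.
ΔP = f(L/D_h)(ρV²/2) = 0.03198·101.4/0.3834·64.57 = 546.1 Pa.

ΔP ≈ 546.1 Pa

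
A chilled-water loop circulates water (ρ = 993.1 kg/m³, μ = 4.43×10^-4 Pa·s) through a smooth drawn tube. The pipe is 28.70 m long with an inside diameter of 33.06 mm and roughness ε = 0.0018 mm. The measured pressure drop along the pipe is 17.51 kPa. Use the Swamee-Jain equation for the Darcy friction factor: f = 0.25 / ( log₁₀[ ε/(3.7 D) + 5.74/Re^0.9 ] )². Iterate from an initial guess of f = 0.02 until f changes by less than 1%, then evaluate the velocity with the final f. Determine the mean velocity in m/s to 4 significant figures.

Rearranging Darcy-Weisbach: V = √(2·ΔP·D/(f·L·ρ)). With ε/D = 1.8e-06/0.03306 = 5.44e-05, iterate starting from f = 0.02:
  f = 0.02 → V = √(2·1.751e+04·0.03306/(0.02·28.7·993.1)) = 1.425 m/s; Re = ρVD/μ = 1.056e+05; f → 0.018
  f = 0.018 → V = 1.502 m/s; Re = 1.113e+05; f → 0.01782
  f = 0.01782 → V = 1.51 m/s; Re = 1.119e+05; f → 0.0178
Converged (Δf/f < 1%). With the final f = 0.0178: V = √(2·1.751e+04·0.03306/(0.0178·28.7·993.1)) = 1.511 m/s.

V ≈ 1.511 m/s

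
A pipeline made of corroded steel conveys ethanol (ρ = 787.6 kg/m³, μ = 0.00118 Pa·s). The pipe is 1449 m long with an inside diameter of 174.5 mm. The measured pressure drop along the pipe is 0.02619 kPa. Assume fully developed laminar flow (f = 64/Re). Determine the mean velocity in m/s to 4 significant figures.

For laminar flow, f = 64/Re with Re = ρVD/μ, so Darcy-Weisbach reduces to ΔP = 32μLV/D². Solving for V: V = ΔP·D²/(32μL) = 26.19·(0.1745)²/(32·0.00118·1449) = 0.01458 m/s.
Check: Re = ρVD/μ = 787.6·0.01458·0.1745/0.00118 = 1698 < 2300, so the laminar assumption holds.

V ≈ 0.01458 m/s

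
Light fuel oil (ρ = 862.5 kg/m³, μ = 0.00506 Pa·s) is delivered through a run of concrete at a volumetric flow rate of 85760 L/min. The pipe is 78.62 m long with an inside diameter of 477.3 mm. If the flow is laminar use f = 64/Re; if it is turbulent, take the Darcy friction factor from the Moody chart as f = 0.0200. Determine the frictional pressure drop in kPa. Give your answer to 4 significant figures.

Q = 85760 L/min = 85760/60000 = 1.429 m³/s.
Cross-sectional area A = πD²/4 = π(0.4773)²/4 = 0.1789 m²; mean velocity V = Q/A = 1.429/0.1789 = 7.988 m/s.
Reynolds number Re = ρVD/μ = 862.5 · 7.988 · 0.4773 / 0.00506 = 6.499e+05.
Re > 4000 → turbulent; use the Moody-chart value f = 0.0200.
Darcy-Weisbach: ΔP = f(L/D)(ρV²/2) = 0.02·(78.62/0.4773)·(862.5·7.988²/2) = 0.02·164.7·2.752e+04 = 9.066e+04 Pa.
ΔP = 9.066e+04 Pa = 90.66 kPa.

ΔP ≈ 90.66 kPa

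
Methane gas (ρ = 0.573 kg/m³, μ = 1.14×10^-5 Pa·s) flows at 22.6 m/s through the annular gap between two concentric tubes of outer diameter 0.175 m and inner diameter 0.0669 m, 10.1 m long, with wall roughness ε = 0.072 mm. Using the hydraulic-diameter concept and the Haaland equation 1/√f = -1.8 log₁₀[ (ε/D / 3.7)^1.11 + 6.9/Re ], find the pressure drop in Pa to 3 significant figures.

Hydraulic diameter D_h = 4A/P = D_o - D_i = 0.175 - 0.0669 = 0.1081 m.
Re = ρVD_h/μ = 0.573·22.6·0.1081/1.14e-05 = 1.228e+05.
ε/D_h = 7.2e-05/0.1081 = 0.000666; Haaland gives 1/√f = -1.8 log₁₀[6.97e-05+5.62e-05] = 7.02, so f = 0.02029.
ΔP = f(L/D_h)(ρV²/2) = 0.02029·10.1/0.1081·146.3 = 277.4 Pa.

ΔP ≈ 277 Pa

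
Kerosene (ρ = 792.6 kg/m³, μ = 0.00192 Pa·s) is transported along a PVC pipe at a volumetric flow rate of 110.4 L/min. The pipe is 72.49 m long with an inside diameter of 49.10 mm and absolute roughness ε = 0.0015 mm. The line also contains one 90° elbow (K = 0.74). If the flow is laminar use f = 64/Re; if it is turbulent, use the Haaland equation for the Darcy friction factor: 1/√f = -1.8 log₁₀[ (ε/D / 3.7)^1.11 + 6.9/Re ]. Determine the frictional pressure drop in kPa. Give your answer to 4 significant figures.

ΔP ≈ 14.58 kPa

Q = 110.4 L/min = 110.4/60000 = 0.00184 m³/s.
Cross-sectional area A = πD²/4 = π(0.0491)²/4 = 0.001893 m²; mean velocity V = Q/A = 0.00184/0.001893 = 0.9718 m/s.
Reynolds number Re = ρVD/μ = 792.6 · 0.9718 · 0.0491 / 0.00192 = 1.97e+04.
Re > 4000 → turbulent. Relative roughness ε/D = 1.5e-06/0.0491 = 3.05e-05. Haaland: 1/√f = -1.8 log₁₀[(3.05e-05/3.7)^1.11 + 6.9/1.97e+04] = -1.8 log₁₀[2.28e-06 + 0.00035] = 6.215, so f = 0.02589.
Total minor-loss coefficient ΣK = 1·0.74 = 0.74.
ΔP = [f·L/D + ΣK]·(ρV²/2) = [0.02589·72.49/0.0491 + 0.74]·(792.6·0.9718²/2) = [38.22 + 0.74]·374.2 = 1.458e+04 Pa.
ΔP = 1.458e+04 Pa = 14.58 kPa.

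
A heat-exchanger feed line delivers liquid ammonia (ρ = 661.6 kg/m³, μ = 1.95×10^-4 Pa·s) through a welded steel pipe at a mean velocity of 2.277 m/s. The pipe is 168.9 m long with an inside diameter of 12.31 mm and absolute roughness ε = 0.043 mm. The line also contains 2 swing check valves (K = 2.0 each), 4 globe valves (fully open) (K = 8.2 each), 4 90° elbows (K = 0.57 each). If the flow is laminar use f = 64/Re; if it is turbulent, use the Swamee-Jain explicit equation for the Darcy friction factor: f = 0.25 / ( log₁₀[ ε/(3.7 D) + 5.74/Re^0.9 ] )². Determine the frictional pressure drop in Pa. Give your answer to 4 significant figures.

Reynolds number Re = ρVD/μ = 661.6 · 2.277 · 0.01231 / 0.000195 = 9.51e+04.
Re > 4000 → turbulent. Relative roughness ε/D = 4.3e-05/0.01231 = 0.00349. Swamee-Jain: f = 0.25/(log₁₀[0.00349/3.7 + 5.74/9.51e+04^0.9])² = 0.25/(log₁₀[0.000944 + 0.00019])² = 0.25/(-2.945)² = 0.02882.
Total minor-loss coefficient ΣK = 2·2 + 4·8.2 + 4·0.57 = 39.1.
ΔP = [f·L/D + ΣK]·(ρV²/2) = [0.02882·168.9/0.01231 + 39.1]·(661.6·2.277²/2) = [395.4 + 39.1]·1715 = 7.452e+05 Pa.

ΔP ≈ 745200 Pa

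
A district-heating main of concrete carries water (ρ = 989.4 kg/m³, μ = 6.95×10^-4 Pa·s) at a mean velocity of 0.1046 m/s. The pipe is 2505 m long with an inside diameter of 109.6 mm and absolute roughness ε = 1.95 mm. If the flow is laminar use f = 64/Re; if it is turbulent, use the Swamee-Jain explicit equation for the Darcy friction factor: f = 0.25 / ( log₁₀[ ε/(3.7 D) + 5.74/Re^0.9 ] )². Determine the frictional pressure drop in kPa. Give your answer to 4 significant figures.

ΔP ≈ 6.156 kPa

Reynolds number Re = ρVD/μ = 989.4 · 0.1046 · 0.1096 / 0.000695 = 1.632e+04.
Re > 4000 → turbulent. Relative roughness ε/D = 0.00195/0.1096 = 0.0178. Swamee-Jain: f = 0.25/(log₁₀[0.0178/3.7 + 5.74/1.632e+04^0.9])² = 0.25/(log₁₀[0.00481 + 0.000928])² = 0.25/(-2.241)² = 0.04976.
Darcy-Weisbach: ΔP = f(L/D)(ρV²/2) = 0.04976·(2505/0.1096)·(989.4·0.1046²/2) = 0.04976·2.286e+04·5.413 = 6156 Pa.
ΔP = 6156 Pa = 6.156 kPa.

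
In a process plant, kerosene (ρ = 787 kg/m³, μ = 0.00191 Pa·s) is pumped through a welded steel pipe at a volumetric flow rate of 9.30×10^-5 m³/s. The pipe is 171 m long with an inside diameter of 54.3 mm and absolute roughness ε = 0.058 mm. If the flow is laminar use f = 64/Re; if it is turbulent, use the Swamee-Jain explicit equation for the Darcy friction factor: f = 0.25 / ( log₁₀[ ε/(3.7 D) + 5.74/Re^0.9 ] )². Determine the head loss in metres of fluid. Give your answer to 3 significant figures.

h_f ≈ 0.0184 m

Cross-sectional area A = πD²/4 = π(0.0543)²/4 = 0.002316 m²; mean velocity V = Q/A = 9.3e-05/0.002316 = 0.04016 m/s.
Reynolds number Re = ρVD/μ = 787 · 0.04016 · 0.0543 / 0.00191 = 898.5.
Re < 2300 → laminar flow, so f = 64/Re = 64/898.5 = 0.07123 (the turbulent correlation is not needed).
Darcy-Weisbach: ΔP = f(L/D)(ρV²/2) = 0.07123·(171/0.0543)·(787·0.04016²/2) = 0.07123·3149·0.6346 = 142.4 Pa.
Head loss h_f = ΔP/(ρg) = 142.4/(787·9.81) = 0.0184 m.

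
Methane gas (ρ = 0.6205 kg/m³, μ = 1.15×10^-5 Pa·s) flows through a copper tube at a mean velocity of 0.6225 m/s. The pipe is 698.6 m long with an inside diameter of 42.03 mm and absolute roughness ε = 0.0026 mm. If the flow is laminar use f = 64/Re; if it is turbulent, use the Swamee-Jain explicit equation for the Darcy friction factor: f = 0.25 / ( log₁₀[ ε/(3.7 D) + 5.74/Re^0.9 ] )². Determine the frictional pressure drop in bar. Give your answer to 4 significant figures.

Reynolds number Re = ρVD/μ = 0.6205 · 0.6225 · 0.04203 / 1.15e-05 = 1412.
Re < 2300 → laminar flow, so f = 64/Re = 64/1412 = 0.04534 (the turbulent correlation is not needed).
Darcy-Weisbach: ΔP = f(L/D)(ρV²/2) = 0.04534·(698.6/0.04203)·(0.6205·0.6225²/2) = 0.04534·1.662e+04·0.1202 = 90.59 Pa.
ΔP = 90.59 Pa = 9.059×10^-4 bar.

ΔP ≈ 9.059×10^-4 bar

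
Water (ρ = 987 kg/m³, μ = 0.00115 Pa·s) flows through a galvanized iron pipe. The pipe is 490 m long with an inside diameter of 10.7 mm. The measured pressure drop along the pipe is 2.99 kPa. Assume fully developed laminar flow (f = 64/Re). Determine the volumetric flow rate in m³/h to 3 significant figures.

For laminar flow, f = 64/Re with Re = ρVD/μ, so Darcy-Weisbach reduces to ΔP = 32μLV/D². Solving for V: V = ΔP·D²/(32μL) = 2990·(0.0107)²/(32·0.00115·490) = 0.01898 m/s.
Check: Re = ρVD/μ = 987·0.01898·0.0107/0.00115 = 174.3 < 2300, so the laminar assumption holds.
Q = V·A = 0.01898·(π/4·0.0107²) = 1.707e-06 m³/s = 0.00615 m³/h.

Q ≈ 0.00615 m³/h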